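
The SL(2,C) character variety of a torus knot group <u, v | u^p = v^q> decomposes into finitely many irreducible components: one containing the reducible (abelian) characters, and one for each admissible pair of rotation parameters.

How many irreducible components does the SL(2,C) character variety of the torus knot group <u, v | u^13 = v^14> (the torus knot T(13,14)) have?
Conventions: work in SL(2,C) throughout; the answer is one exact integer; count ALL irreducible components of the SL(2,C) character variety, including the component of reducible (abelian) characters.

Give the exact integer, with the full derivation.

79

Gamma = < u, v | u^13 = v^14 > (torus knot T(13,14)); the central element u^13 = v^14 acts as +I or -I in any irreducible SL(2,C) representation.
This locks tr(u) to 2*cos(pi*alpha/13), alpha in 1..12, and tr(v) to 2*cos(pi*beta/14), beta in 1..13, on each component of irreducible characters.
Consistency of u^13 = (-1)^alpha I with v^14 = (-1)^beta I forces alpha = beta (mod 2).
Counting: 6 odd alphas x 7 odd betas + 6 even alphas x 6 even betas = 42 + 36 = 78.
components with irreducible characters: 78; plus the single component of reducible (abelian) characters: total 79.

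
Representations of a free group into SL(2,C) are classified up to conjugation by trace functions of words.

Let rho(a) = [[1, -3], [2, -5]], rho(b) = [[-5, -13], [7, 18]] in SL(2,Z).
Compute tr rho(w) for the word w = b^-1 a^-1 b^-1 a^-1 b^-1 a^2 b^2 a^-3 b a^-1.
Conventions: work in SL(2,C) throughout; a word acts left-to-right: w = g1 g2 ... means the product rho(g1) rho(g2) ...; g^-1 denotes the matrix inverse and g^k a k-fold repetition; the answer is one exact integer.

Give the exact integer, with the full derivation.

rho(b^-1) = [[18, 13], [-7, -5]]
... * rho(a^-1) = [[-5, 3], [-2, 1]]  ->  [[-116, 67], [45, -26]]
... * rho(b^-1) = [[18, 13], [-7, -5]]  ->  [[-2557, -1843], [992, 715]]
... * rho(a^-1) = [[-5, 3], [-2, 1]]  ->  [[16471, -9514], [-6390, 3691]]
... * rho(b^-1) = [[18, 13], [-7, -5]]  ->  [[363076, 261693], [-140857, -101525]]
... * rho(a) = [[1, -3], [2, -5]]  ->  [[886462, -2397693], [-343907, 930196]]
... * rho(a) = [[1, -3], [2, -5]]  ->  [[-3908924, 9329079], [1516485, -3619259]]
... * rho(b) = [[-5, -13], [7, 18]]  ->  [[84848173, 218739434], [-32917238, -84860967]]
... * rho(b) = [[-5, -13], [7, 18]]  ->  [[1106935173, 2834283563], [-429440579, -1099573312]]
... * rho(a^-1) = [[-5, 3], [-2, 1]]  ->  [[-11203242991, 6155089082], [4346349519, -2387895049]]
... * rho(a^-1) = [[-5, 3], [-2, 1]]  ->  [[43706036791, -27454639891], [-16955957497, 10651153508]]
... * rho(a^-1) = [[-5, 3], [-2, 1]]  ->  [[-163620904173, 103663470482], [63477480469, -40216718983]]
... * rho(b) = [[-5, -13], [7, 18]]  ->  [[1543748814239, 3993014222925], [-598904435226, -1549108187791]]
... * rho(a^-1) = [[-5, 3], [-2, 1]]  ->  [[-15704772517045, 8624260665642], [6092738551712, -3345821493469]]
tr = -15704772517045 + -3345821493469 = -19050594010514

-19050594010514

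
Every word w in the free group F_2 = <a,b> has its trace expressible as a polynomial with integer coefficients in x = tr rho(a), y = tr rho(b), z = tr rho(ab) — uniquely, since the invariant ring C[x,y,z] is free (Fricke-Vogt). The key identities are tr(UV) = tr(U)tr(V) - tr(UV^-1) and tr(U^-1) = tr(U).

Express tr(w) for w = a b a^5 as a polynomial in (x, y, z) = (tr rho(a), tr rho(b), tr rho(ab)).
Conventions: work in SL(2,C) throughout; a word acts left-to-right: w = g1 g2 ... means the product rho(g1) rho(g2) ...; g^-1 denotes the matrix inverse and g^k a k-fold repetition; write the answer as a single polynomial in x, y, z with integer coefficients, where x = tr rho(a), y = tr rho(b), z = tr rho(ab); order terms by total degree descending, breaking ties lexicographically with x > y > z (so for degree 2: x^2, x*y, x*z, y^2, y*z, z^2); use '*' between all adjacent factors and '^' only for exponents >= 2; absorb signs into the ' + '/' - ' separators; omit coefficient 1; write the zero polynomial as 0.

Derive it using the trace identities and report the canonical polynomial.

x^5*z - x^4*y - 4*x^3*z + 3*x^2*y + 3*x*z - y

trace(b a^2) = trace(a) trace(b a) - trace(b)  (reduce the a square) = x*z - y
reduce: trace(a^2 b a) = trace(a) trace(b a^2) - trace(b a)  (reduce the a square) = x^2*z - x*y - z
so trace(b a^4) = trace(a) trace(a^2 b a) - trace(a^2 b)  (reduce the a square) = x^3*z - x^2*y - 2*x*z + y
so trace(b a^5) = trace(a) trace(b a^4) - trace(b a^3)  (reduce the a square) = x^4*z - x^3*y - 3*x^2*z + 2*x*y + z
trace(a b a^5) = trace(a) trace(b a^5) - trace(b a^4)  (reduce the a square) = x^5*z - x^4*y - 4*x^3*z + 3*x^2*y + 3*x*z - y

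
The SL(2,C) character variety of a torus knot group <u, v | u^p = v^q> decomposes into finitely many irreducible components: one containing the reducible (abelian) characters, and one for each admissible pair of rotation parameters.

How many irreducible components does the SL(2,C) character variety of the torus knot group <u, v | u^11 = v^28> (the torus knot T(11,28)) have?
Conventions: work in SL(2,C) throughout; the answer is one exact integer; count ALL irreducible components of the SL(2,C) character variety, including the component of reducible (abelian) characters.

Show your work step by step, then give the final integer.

Gamma = < u, v | u^11 = v^28 > (torus knot T(11,28)); the central element u^11 = v^28 acts as +I or -I in any irreducible SL(2,C) representation.
On an irreducible component, tr(u) is locked at 2*cos(pi*alpha/11) for some alpha in 1..10, and tr(v) at 2*cos(pi*beta/28) for some beta in 1..27.
The two central values (-1)^alpha I and (-1)^beta I must be the same matrix, so alpha and beta share a parity.
Counting: 5 odd alphas x 14 odd betas + 5 even alphas x 13 even betas = 70 + 65 = 135.
That is 135 components of irreducible characters, and with the reducible (abelian) component the total is 136.

136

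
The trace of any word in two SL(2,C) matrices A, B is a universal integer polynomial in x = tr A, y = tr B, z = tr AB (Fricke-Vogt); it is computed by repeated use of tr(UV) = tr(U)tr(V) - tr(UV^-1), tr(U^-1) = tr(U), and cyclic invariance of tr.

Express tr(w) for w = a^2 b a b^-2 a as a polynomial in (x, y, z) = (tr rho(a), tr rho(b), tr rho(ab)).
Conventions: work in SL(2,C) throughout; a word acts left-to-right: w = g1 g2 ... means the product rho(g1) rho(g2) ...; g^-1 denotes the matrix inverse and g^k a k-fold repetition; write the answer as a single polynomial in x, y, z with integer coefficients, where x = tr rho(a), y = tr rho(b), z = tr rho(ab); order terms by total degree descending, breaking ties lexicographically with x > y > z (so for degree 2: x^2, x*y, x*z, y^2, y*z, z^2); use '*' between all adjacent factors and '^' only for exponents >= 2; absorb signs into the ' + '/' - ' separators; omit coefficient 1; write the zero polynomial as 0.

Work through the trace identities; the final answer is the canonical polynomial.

trace(b a^2) = trace(a) trace(b a) - trace(b) = x*z - y
trace(b a^3) = trace(a) trace(b a^2) - trace(b a) = x^2*z - x*y - z
trace(a^3 b a) = trace(a) trace(b a^3) - trace(b a^2) = x^3*z - x^2*y - 2*x*z + y
trace(b a b a) = trace(a b) trace(a b) - trace(1) = z^2 - 2
trace(b a b) = trace(b) trace(a b) - trace(a) = y*z - x
reduce: trace(a b a b a) = trace(a) trace(b a b a) - trace(b a b) = x*z^2 - y*z - x
trace(a^3 b a b) = trace(a) trace(a b a b a) - trace(a b a b) = x^2*z^2 - x*y*z - x^2 - z^2 + 2
trace(a^3 b a b^-1) = trace(a^3 b a) trace(b) - trace(a^3 b a b) = x^3*y*z - x^2*y^2 - x^2*z^2 - x*y*z + x^2 + y^2 + z^2 - 2
trace(a^2 b a b^-2 a) = trace(a^3 b a b^-1) trace(b) - trace(a^3 b a) = x^3*y^2*z - x^2*y^3 - x^2*y*z^2 - x^3*z - x*y^2*z + 2*x^2*y + y^3 + y*z^2 + 2*x*z - 3*y

x^3*y^2*z - x^2*y^3 - x^2*y*z^2 - x^3*z - x*y^2*z + 2*x^2*y + y^3 + y*z^2 + 2*x*z - 3*y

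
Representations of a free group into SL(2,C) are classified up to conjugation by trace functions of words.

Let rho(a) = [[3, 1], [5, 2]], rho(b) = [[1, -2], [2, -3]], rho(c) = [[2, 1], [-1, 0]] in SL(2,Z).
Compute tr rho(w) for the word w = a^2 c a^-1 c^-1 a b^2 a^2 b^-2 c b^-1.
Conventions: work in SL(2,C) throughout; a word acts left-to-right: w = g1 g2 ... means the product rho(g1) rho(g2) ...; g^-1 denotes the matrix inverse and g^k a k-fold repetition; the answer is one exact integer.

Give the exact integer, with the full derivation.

rho(a) = [[3, 1], [5, 2]]
... * rho(a) = [[3, 1], [5, 2]]  ->  [[14, 5], [25, 9]]
... * rho(c) = [[2, 1], [-1, 0]]  ->  [[23, 14], [41, 25]]
... * rho(a^-1) = [[2, -1], [-5, 3]]  ->  [[-24, 19], [-43, 34]]
... * rho(c^-1) = [[0, -1], [1, 2]]  ->  [[19, 62], [34, 111]]
... * rho(a) = [[3, 1], [5, 2]]  ->  [[367, 143], [657, 256]]
... * rho(b) = [[1, -2], [2, -3]]  ->  [[653, -1163], [1169, -2082]]
... * rho(b) = [[1, -2], [2, -3]]  ->  [[-1673, 2183], [-2995, 3908]]
... * rho(a) = [[3, 1], [5, 2]]  ->  [[5896, 2693], [10555, 4821]]
... * rho(a) = [[3, 1], [5, 2]]  ->  [[31153, 11282], [55770, 20197]]
... * rho(b^-1) = [[-3, 2], [-2, 1]]  ->  [[-116023, 73588], [-207704, 131737]]
... * rho(b^-1) = [[-3, 2], [-2, 1]]  ->  [[200893, -158458], [359638, -283671]]
... * rho(c) = [[2, 1], [-1, 0]]  ->  [[560244, 200893], [1002947, 359638]]
... * rho(b^-1) = [[-3, 2], [-2, 1]]  ->  [[-2082518, 1321381], [-3728117, 2365532]]
tr = -2082518 + 2365532 = 283014

283014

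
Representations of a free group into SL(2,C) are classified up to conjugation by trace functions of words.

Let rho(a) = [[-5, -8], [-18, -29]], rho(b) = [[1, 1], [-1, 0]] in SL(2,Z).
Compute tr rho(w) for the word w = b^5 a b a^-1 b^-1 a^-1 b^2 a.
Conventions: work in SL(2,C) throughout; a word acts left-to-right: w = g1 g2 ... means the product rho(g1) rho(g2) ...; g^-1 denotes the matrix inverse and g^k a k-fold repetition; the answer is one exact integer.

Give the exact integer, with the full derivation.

-247379

rho(b) = [[1, 1], [-1, 0]]
... * rho(b) = [[1, 1], [-1, 0]]  ->  [[0, 1], [-1, -1]]
... * rho(b) = [[1, 1], [-1, 0]]  ->  [[-1, 0], [0, -1]]
... * rho(b) = [[1, 1], [-1, 0]]  ->  [[-1, -1], [1, 0]]
... * rho(b) = [[1, 1], [-1, 0]]  ->  [[0, -1], [1, 1]]
... * rho(a) = [[-5, -8], [-18, -29]]  ->  [[18, 29], [-23, -37]]
... * rho(b) = [[1, 1], [-1, 0]]  ->  [[-11, 18], [14, -23]]
... * rho(a^-1) = [[-29, 8], [18, -5]]  ->  [[643, -178], [-820, 227]]
... * rho(b^-1) = [[0, -1], [1, 1]]  ->  [[-178, -821], [227, 1047]]
... * rho(a^-1) = [[-29, 8], [18, -5]]  ->  [[-9616, 2681], [12263, -3419]]
... * rho(b) = [[1, 1], [-1, 0]]  ->  [[-12297, -9616], [15682, 12263]]
... * rho(b) = [[1, 1], [-1, 0]]  ->  [[-2681, -12297], [3419, 15682]]
... * rho(a) = [[-5, -8], [-18, -29]]  ->  [[234751, 378061], [-299371, -482130]]
tr = 234751 + -482130 = -247379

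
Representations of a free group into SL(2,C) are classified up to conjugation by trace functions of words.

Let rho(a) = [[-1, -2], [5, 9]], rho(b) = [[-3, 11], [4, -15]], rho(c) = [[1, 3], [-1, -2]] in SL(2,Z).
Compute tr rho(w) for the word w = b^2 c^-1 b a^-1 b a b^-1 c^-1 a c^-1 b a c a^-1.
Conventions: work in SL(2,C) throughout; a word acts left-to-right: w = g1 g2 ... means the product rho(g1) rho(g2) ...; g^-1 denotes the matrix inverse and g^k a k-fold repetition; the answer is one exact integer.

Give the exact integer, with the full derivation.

32421746402

rho(b) = [[-3, 11], [4, -15]]
... * rho(b) = [[-3, 11], [4, -15]]  ->  [[53, -198], [-72, 269]]
... * rho(c^-1) = [[-2, -3], [1, 1]]  ->  [[-304, -357], [413, 485]]
... * rho(b) = [[-3, 11], [4, -15]]  ->  [[-516, 2011], [701, -2732]]
... * rho(a^-1) = [[9, 2], [-5, -1]]  ->  [[-14699, -3043], [19969, 4134]]
... * rho(b) = [[-3, 11], [4, -15]]  ->  [[31925, -116044], [-43371, 157649]]
... * rho(a) = [[-1, -2], [5, 9]]  ->  [[-612145, -1108246], [831616, 1505583]]
... * rho(b^-1) = [[-15, -11], [-4, -3]]  ->  [[13615159, 10058333], [-18496572, -13664525]]
... * rho(c^-1) = [[-2, -3], [1, 1]]  ->  [[-17171985, -30787144], [23328619, 41825191]]
... * rho(a) = [[-1, -2], [5, 9]]  ->  [[-136763735, -242740326], [185797336, 329769481]]
... * rho(c^-1) = [[-2, -3], [1, 1]]  ->  [[30787144, 167550879], [-41825191, -227622527]]
... * rho(b) = [[-3, 11], [4, -15]]  ->  [[577842084, -2174604601], [-785014535, 2954260804]]
... * rho(a) = [[-1, -2], [5, 9]]  ->  [[-11450865089, -20727125577], [15556318555, 28158376306]]
... * rho(c) = [[1, 3], [-1, -2]]  ->  [[9276260488, 7101655887], [-12602057751, -9647796947]]
... * rho(a^-1) = [[9, 2], [-5, -1]]  ->  [[47978064957, 11450865089], [-65179535024, -15556318555]]
tr = 47978064957 + -15556318555 = 32421746402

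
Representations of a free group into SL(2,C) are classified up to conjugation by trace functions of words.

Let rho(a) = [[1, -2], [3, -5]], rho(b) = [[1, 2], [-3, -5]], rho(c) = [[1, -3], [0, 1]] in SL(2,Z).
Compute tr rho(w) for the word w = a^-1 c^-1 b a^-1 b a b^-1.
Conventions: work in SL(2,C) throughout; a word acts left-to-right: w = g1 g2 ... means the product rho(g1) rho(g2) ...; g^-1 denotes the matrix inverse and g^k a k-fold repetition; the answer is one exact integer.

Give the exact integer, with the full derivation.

rho(a^-1) = [[-5, 2], [-3, 1]]
... * rho(c^-1) = [[1, 3], [0, 1]]  ->  [[-5, -13], [-3, -8]]
... * rho(b) = [[1, 2], [-3, -5]]  ->  [[34, 55], [21, 34]]
... * rho(a^-1) = [[-5, 2], [-3, 1]]  ->  [[-335, 123], [-207, 76]]
... * rho(b) = [[1, 2], [-3, -5]]  ->  [[-704, -1285], [-435, -794]]
... * rho(a) = [[1, -2], [3, -5]]  ->  [[-4559, 7833], [-2817, 4840]]
... * rho(b^-1) = [[-5, -2], [3, 1]]  ->  [[46294, 16951], [28605, 10474]]
tr = 46294 + 10474 = 56768

56768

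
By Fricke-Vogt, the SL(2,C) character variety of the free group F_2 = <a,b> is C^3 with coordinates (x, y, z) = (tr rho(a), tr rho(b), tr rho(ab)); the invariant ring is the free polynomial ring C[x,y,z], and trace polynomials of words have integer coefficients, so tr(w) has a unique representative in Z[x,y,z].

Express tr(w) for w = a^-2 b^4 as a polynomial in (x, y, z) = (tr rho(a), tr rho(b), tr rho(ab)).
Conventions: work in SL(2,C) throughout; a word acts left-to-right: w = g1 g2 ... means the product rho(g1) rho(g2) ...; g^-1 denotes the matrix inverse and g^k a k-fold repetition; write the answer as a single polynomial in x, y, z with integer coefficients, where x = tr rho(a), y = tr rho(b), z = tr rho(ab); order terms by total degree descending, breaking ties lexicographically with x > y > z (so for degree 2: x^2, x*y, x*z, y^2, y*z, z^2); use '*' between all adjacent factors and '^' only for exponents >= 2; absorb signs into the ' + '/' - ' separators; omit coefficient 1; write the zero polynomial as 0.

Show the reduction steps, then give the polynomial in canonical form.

so tr(b^2) = tr(b) tr(b) - tr(1) = y^2 - 2
tr(b^3) = tr(b) tr(b^2) - tr(b) = y^3 - 3*y
so tr(b^4) = tr(b) tr(b^3) - tr(b^2) = y^4 - 4*y^2 + 2
tr(b a b) = tr(b) tr(a b) - tr(a) = y*z - x
reduce: tr(b^2 a b) = tr(b) tr(b a b) - tr(b a) = y^2*z - x*y - z
tr(b^4 a) = tr(b) tr(b^2 a b) - tr(b^2 a) = y^3*z - x*y^2 - 2*y*z + x
reduce: tr(b^4 a^-1) = tr(b^4) tr(a) - tr(b^4 a) = x*y^4 - y^3*z - 3*x*y^2 + 2*y*z + x
tr(a^-2 b^4) = tr(b^4 a^-1) tr(a) - tr(b^4) = x^2*y^4 - x*y^3*z - 3*x^2*y^2 - y^4 + 2*x*y*z + x^2 + 4*y^2 - 2

x^2*y^4 - x*y^3*z - 3*x^2*y^2 - y^4 + 2*x*y*z + x^2 + 4*y^2 - 2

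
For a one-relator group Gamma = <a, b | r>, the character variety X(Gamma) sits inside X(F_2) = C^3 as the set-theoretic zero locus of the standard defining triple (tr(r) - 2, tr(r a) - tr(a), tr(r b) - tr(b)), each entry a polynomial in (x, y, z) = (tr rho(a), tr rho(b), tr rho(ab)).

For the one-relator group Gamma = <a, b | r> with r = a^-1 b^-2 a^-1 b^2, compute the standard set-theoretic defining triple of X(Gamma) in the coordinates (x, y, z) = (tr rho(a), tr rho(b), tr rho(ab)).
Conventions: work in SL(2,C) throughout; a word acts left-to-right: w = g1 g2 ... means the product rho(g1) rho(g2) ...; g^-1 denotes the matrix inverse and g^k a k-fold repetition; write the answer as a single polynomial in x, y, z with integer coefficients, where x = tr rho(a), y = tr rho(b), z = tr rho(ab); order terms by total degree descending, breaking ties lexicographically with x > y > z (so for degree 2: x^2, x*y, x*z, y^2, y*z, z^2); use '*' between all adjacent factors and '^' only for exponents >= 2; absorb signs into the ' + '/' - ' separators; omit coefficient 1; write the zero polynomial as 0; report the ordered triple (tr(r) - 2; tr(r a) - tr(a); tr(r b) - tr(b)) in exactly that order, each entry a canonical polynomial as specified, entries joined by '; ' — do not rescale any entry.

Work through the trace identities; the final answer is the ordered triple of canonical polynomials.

tr(a^-1) = tr(a) = x
apply: tr(a^2 b) = tr(a)*tr(b a) - tr(b) = x*z - y
use: tr(a^2) = tr(a)*tr(a) - tr(1) = x^2 - 2
use: tr(a b^2 a) = tr(b)*tr(a^2 b) - tr(a^2) = x*y*z - x^2 - y^2 + 2
apply: tr(a b a b) = tr(a b)*tr(a b) - tr(1)   [split at repeated a] = z^2 - 2
tr(a b^2 a b) = tr(b)*tr(a b a b) - tr(a b a) = y*z^2 - x*z - y
apply: tr(b^-1 a b^2 a) = tr(a b^2 a)*tr(b) - tr(a b^2 a b) = x*y^2*z - x^2*y - y^3 - y*z^2 + x*z + 3*y
tr(a b^2 a^-1 b^-1) = tr(b^-1 a b^2)*tr(a) - tr(b^-1 a b^2 a) = -x*y^2*z + x^2*y + y^3 + y*z^2 - 3*y
tr(b^2) = tr(b)*tr(b) - tr(1) = y^2 - 2
tr(b^2 a^-1 b^-2 a) = tr(a b^2 a^-1 b^-1)*tr(b) - tr(a b^2 a^-1) = -x*y^3*z + x^2*y^2 + y^4 + y^2*z^2 - 4*y^2 + 2
tr(a^-1 b^-2 a^-1 b^2) = tr(b^2 a^-1 b^-2)*tr(a) - tr(b^2 a^-1 b^-2 a) = x*y^3*z - x^2*y^2 - y^4 - y^2*z^2 + x^2 + 4*y^2 - 2
tr(b^2 a) = tr(b)*tr(a b) - tr(a) = y*z - x
tr(b^2 a^-1) = tr(b^2)*tr(a) - tr(b^2 a) = x*y^2 - y*z - x
apply: tr(b^3) = tr(b)*tr(b^2) - tr(b) = y^3 - 3*y
tr(b a b^2) = tr(b)*tr(a b^2) - tr(a b) = y^2*z - x*y - z
apply: tr(b a b^3) = tr(b)*tr(b a b^2) - tr(b a b) = y^3*z - x*y^2 - 2*y*z + x
apply: tr(b a b^3 a) = tr(b)*tr(b a b a b) - tr(b a b a) = y^2*z^2 - x*y*z - y^2 - z^2 + 2
apply: tr(a b^3 a^-1 b) = tr(b a b^3)*tr(a) - tr(b a b^3 a) = x*y^3*z - x^2*y^2 - y^2*z^2 - x*y*z + x^2 + y^2 + z^2 - 2
tr(b^3 a^-1 b^-1 a) = tr(a b^3 a^-1)*tr(b) - tr(a b^3 a^-1 b) = -x*y^3*z + x^2*y^2 + y^4 + y^2*z^2 + x*y*z - x^2 - 4*y^2 - z^2 + 2
tr(b^-1 a^-1 b^3 a^-1) = tr(b^3 a^-1 b^-1)*tr(a) - tr(b^3 a^-1 b^-1 a) = x*y^3*z - y^4 - y^2*z^2 - 2*x*y*z + 4*y^2 + z^2 - 2
apply: tr(a^-1 b^3) = tr(b^3)*tr(a) - tr(b^3 a) = x*y^3 - y^2*z - 2*x*y + z
tr(a^-1 b^3 a^-1) = tr(a^-1 b^3)*tr(a) - tr(a^-1 b^3 a) = x^2*y^3 - x*y^2*z - 2*x^2*y - y^3 + x*z + 3*y
tr(a^-1 b^-2 a^-1 b^3) = tr(b^-1 a^-1 b^3 a^-1)*tr(b) - tr(b^-1 a^-1 b^3 a^-1 b) = x*y^4*z - x^2*y^3 - y^5 - y^3*z^2 - x*y^2*z + 2*x^2*y + 5*y^3 + y*z^2 - x*z - 5*y
assemble the triple (tr(r) - 2; tr(r a) - x; tr(r b) - y)

x*y^3*z - x^2*y^2 - y^4 - y^2*z^2 + x^2 + 4*y^2 - 4; 0; x*y^4*z - x^2*y^3 - y^5 - y^3*z^2 - x*y^2*z + 2*x^2*y + 5*y^3 + y*z^2 - x*z - 6*y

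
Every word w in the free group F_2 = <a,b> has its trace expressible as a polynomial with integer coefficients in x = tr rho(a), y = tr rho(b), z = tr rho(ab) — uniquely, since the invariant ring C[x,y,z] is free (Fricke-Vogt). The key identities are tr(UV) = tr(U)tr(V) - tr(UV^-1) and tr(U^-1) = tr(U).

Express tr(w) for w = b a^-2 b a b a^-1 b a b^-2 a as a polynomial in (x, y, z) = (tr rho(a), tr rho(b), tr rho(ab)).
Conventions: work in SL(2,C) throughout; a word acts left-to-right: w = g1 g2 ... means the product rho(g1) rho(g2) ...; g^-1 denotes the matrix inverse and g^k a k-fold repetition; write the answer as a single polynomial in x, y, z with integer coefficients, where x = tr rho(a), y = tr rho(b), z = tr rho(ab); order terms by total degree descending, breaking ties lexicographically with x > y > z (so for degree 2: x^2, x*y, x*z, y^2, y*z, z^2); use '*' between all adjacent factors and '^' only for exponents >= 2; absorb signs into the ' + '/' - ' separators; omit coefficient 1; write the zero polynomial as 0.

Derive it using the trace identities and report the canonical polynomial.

reduce: tr(b a b a) = tr(a b) * tr(a b) - tr(1)   [split at repeated a] = z^2 - 2
reduce: tr(b a b) = tr(b) * tr(a b) - tr(a) = y*z - x
tr(a b a^2 b) = tr(a) * tr(b a b a) - tr(b a b) = x*z^2 - y*z - x
so tr(a b a) = tr(a) * tr(b a) - tr(b) = x*z - y
reduce: tr(a b a^2) = tr(a) * tr(a b a) - tr(a b) = x^2*z - x*y - z
tr(a^2 b^2 a b) = tr(b) * tr(a b a^2 b) - tr(a b a^2) = x*y*z^2 - x^2*z - y^2*z + z
reduce: tr(a^2) = tr(a) * tr(a) - tr(1) = x^2 - 2
tr(a b^2 a) = tr(b) * tr(a^2 b) - tr(a^2) = x*y*z - x^2 - y^2 + 2
reduce: tr(a^2 b^2 a) = tr(a) * tr(a b^2 a) - tr(a b^2) = x^2*y*z - x^3 - x*y^2 - y*z + 3*x
so tr(a b^2 a b^2 a) = tr(b) * tr(a^2 b^2 a b) - tr(a^2 b^2 a) = x*y^2*z^2 - 2*x^2*y*z - y^3*z + x^3 + x*y^2 + 2*y*z - 3*x
reduce: tr(a b a b a b) = tr(b a b a) * tr(b a) - tr(a b)   [split at repeated b] = z^3 - 3*z
tr(a b a b^2 a b) = tr(b) * tr(a b a b a b) - tr(a b a b a) = y*z^3 - x*z^2 - 2*y*z + x
tr(b a b^2 a) = tr(b) * tr(a b a b) - tr(a b a) = y*z^2 - x*z - y
so tr(b a b^2) = tr(b) * tr(b a b) - tr(b a) = y^2*z - x*y - z
tr(a b a b^2 a) = tr(a) * tr(b a b^2 a) - tr(b a b^2) = x*y*z^2 - x^2*z - y^2*z + z
reduce: tr(a b^2 a b^2 a b) = tr(b) * tr(a b a b^2 a b) - tr(a b a b^2 a) = y^2*z^3 - 2*x*y*z^2 + x^2*z - y^2*z + x*y - z
tr(b a b^2 a b^-1 a b) = tr(a b^2 a b^2 a) * tr(b) - tr(a b^2 a b^2 a b) = x*y^3*z^2 - 2*x^2*y^2*z - y^4*z - y^2*z^3 + x^3*y + x*y^3 + 2*x*y*z^2 - x^2*z + 3*y^2*z - 4*x*y + z
reduce: tr(a^2 b a b a b) = tr(a) * tr(b a b a b a) - tr(b a b a b) = x*z^3 - y*z^2 - 2*x*z + y
reduce: tr(a^2 b a b a) = tr(a) * tr(b a b a^2) - tr(b a b a) = x^2*z^2 - x*y*z - x^2 - z^2 + 2
tr(a b a b a b^2 a) = tr(b) * tr(a^2 b a b a b) - tr(a^2 b a b a) = x*y*z^3 - x^2*z^2 - y^2*z^2 - x*y*z + x^2 + y^2 + z^2 - 2
tr(a b a b a b a b) = tr(a b) * tr(a b a b a b) - tr(a^-1 b^-1 a^-1 b^-1)   [split at repeated a] = z^4 - 4*z^2 + 2
reduce: tr(a b a b a b^2 a b) = tr(b) * tr(a b a b a b a b) - tr(a b a b a b a) = y*z^4 - x*z^3 - 3*y*z^2 + 2*x*z + y
so tr(b a b^2 a b^-1 a b a) = tr(a b a b a b^2 a) * tr(b) - tr(a b a b a b^2 a b) = x*y^2*z^3 - x^2*y*z^2 - y^3*z^2 - y*z^4 - x*y^2*z + x*z^3 + x^2*y + y^3 + 4*y*z^2 - 2*x*z - 3*y
tr(b a b^-1 a b a^-1 b a b) = tr(b a b^2 a b^-1 a b) * tr(a) - tr(b a b^2 a b^-1 a b a) = x^2*y^3*z^2 - 2*x^3*y^2*z - x*y^4*z - 2*x*y^2*z^3 + x^4*y + x^2*y^3 + 3*x^2*y*z^2 + y^3*z^2 + y*z^4 - x^3*z + 4*x*y^2*z - x*z^3 - 5*x^2*y - y^3 - 4*y*z^2 + 3*x*z + 3*y
so tr(b^2 a b a b) = tr(b) * tr(b a b a b) - tr(b a b a) = y^2*z^2 - x*y*z - y^2 - z^2 + 2
tr(a b^2 a b a b a) = tr(a) * tr(b^2 a b a b a) - tr(b^2 a b a b) = x*y*z^3 - x^2*z^2 - y^2*z^2 - x*y*z + x^2 + y^2 + z^2 - 2
tr(b a b a b a b^-1 a b) = tr(a b^2 a b a b a) * tr(b) - tr(a b^2 a b a b a b) = x*y^2*z^3 - x^2*y*z^2 - y^3*z^2 - y*z^4 - x*y^2*z + x*z^3 + x^2*y + y^3 + 4*y*z^2 - 2*x*z - 3*y
reduce: tr(a b a b a b a b a) = tr(a) * tr(b a b a b a b a) - tr(b a b a b a b) = x*z^4 - y*z^3 - 3*x*z^2 + 2*y*z + x
tr(a b a b a b a b a b) = tr(b a) * tr(b a b a b a b a) - tr(b^-1 a^-1 b^-1 a^-1 b^-1 a^-1)   [split at repeated b] = z^5 - 5*z^3 + 5*z
reduce: tr(b a b a b a b^-1 a b a) = tr(a b a b a b a b a) * tr(b) - tr(a b a b a b a b a b) = x*y*z^4 - y^2*z^3 - z^5 - 3*x*y*z^2 + 2*y^2*z + 5*z^3 + x*y - 5*z
tr(b a b^-1 a b a^-1 b a b a) = tr(b a b a b a b^-1 a b) * tr(a) - tr(b a b a b a b^-1 a b a) = x^2*y^2*z^3 - x^3*y*z^2 - x*y^3*z^2 - 2*x*y*z^4 - x^2*y^2*z + x^2*z^3 + y^2*z^3 + z^5 + x^3*y + x*y^3 + 7*x*y*z^2 - 2*x^2*z - 2*y^2*z - 5*z^3 - 4*x*y + 5*z
tr(a b a^-1 b a b a^-1 b a b^-1) = tr(b a b^-1 a b a^-1 b a b) * tr(a) - tr(b a b^-1 a b a^-1 b a b a) = x^3*y^3*z^2 - 2*x^4*y^2*z - x^2*y^4*z - 3*x^2*y^2*z^3 + x^5*y + x^3*y^3 + 4*x^3*y*z^2 + 2*x*y^3*z^2 + 3*x*y*z^4 - x^4*z + 5*x^2*y^2*z - 2*x^2*z^3 - y^2*z^3 - z^5 - 6*x^3*y - 2*x*y^3 - 11*x*y*z^2 + 5*x^2*z + 2*y^2*z + 5*z^3 + 7*x*y - 5*z
tr(b a b a^-1 b a^2 b) = tr(b a^2 b^2 a b) * tr(a) - tr(b a^2 b^2 a b a) = x^2*y^2*z^2 - 2*x^3*y*z - x*y^3*z - x*y*z^3 + x^4 + x^2*y^2 + x^2*z^2 + y^2*z^2 + 3*x*y*z - 4*x^2 - y^2 - z^2 + 2
tr(b a b a^-1 b a^2 b a) = tr(b a^2 b a b a b) * tr(a) - tr(b a^2 b a b a b a) = x^2*y*z^3 - x^3*z^2 - x*y^2*z^2 - x*z^4 - x^2*y*z + y*z^3 + x^3 + x*y^2 + 4*x*z^2 - 2*y*z - 3*x
tr(a b a^-1 b a b a^-1 b a) = tr(b a b a^-1 b a^2 b) * tr(a) - tr(b a b a^-1 b a^2 b a) = x^3*y^2*z^2 - 2*x^4*y*z - x^2*y^3*z - 2*x^2*y*z^3 + x^5 + x^3*y^2 + 2*x^3*z^2 + 2*x*y^2*z^2 + x*z^4 + 4*x^2*y*z - y*z^3 - 5*x^3 - 2*x*y^2 - 5*x*z^2 + 2*y*z + 5*x
tr(b a b a^-1 b a b^-2 a b a^-1) = tr(a b a^-1 b a b a^-1 b a b^-1) * tr(b) - tr(a b a^-1 b a b a^-1 b a) = x^3*y^4*z^2 - 2*x^4*y^3*z - x^2*y^5*z - 3*x^2*y^3*z^3 + x^5*y^2 + x^3*y^4 + 3*x^3*y^2*z^2 + 2*x*y^4*z^2 + 3*x*y^2*z^4 + x^4*y*z + 6*x^2*y^3*z - y^3*z^3 - y*z^5 - x^5 - 7*x^3*y^2 - 2*x^3*z^2 - 2*x*y^4 - 13*x*y^2*z^2 - x*z^4 + x^2*y*z + 2*y^3*z + 6*y*z^3 + 5*x^3 + 9*x*y^2 + 5*x*z^2 - 7*y*z - 5*x
so tr(b a b^-2 a b^2 a b) = tr(b^-1 a b^2 a b^2 a) * tr(b) - tr(b^-1 a b^2 a b^2 a b) = x*y^4*z^2 - 2*x^2*y^3*z - y^5*z - y^3*z^3 + x^3*y^2 + x*y^4 + x*y^2*z^2 + x^2*y*z + 4*y^3*z - x^3 - 5*x*y^2 - y*z + 3*x
tr(b a b^-2 a b^2 a b a) = tr(b^-1 a b^2 a b a b a) * tr(b) - tr(b^-1 a b^2 a b a b a b) = x*y^3*z^3 - x^2*y^2*z^2 - y^4*z^2 - y^2*z^4 - x*y^3*z + x^2*y^2 + x^2*z^2 + y^4 + 5*y^2*z^2 - x*y*z - x^2 - 4*y^2 - z^2 + 2
so tr(b a b a^-1 b a b^-2 a b) = tr(b a b^-2 a b^2 a b) * tr(a) - tr(b a b^-2 a b^2 a b a) = x^2*y^4*z^2 - 2*x^3*y^3*z - x*y^5*z - 2*x*y^3*z^3 + x^4*y^2 + x^2*y^4 + 2*x^2*y^2*z^2 + y^4*z^2 + y^2*z^4 + x^3*y*z + 5*x*y^3*z - x^4 - 6*x^2*y^2 - x^2*z^2 - y^4 - 5*y^2*z^2 + 4*x^2 + 4*y^2 + z^2 - 2
tr(b a^-2 b a b a^-1 b a b^-2 a) = tr(b a b a^-1 b a b^-2 a b a^-1) * tr(a) - tr(b a b a^-1 b a b^-2 a b) = x^4*y^4*z^2 - 2*x^5*y^3*z - x^3*y^5*z - 3*x^3*y^3*z^3 + x^6*y^2 + x^4*y^4 + 3*x^4*y^2*z^2 + x^2*y^4*z^2 + 3*x^2*y^2*z^4 + x^5*y*z + 8*x^3*y^3*z + x*y^5*z + x*y^3*z^3 - x*y*z^5 - x^6 - 8*x^4*y^2 - 2*x^4*z^2 - 3*x^2*y^4 - 15*x^2*y^2*z^2 - x^2*z^4 - y^4*z^2 - y^2*z^4 - 3*x*y^3*z + 6*x*y*z^3 + 6*x^4 + 15*x^2*y^2 + 6*x^2*z^2 + y^4 + 5*y^2*z^2 - 7*x*y*z - 9*x^2 - 4*y^2 - z^2 + 2

x^4*y^4*z^2 - 2*x^5*y^3*z - x^3*y^5*z - 3*x^3*y^3*z^3 + x^6*y^2 + x^4*y^4 + 3*x^4*y^2*z^2 + x^2*y^4*z^2 + 3*x^2*y^2*z^4 + x^5*y*z + 8*x^3*y^3*z + x*y^5*z + x*y^3*z^3 - x*y*z^5 - x^6 - 8*x^4*y^2 - 2*x^4*z^2 - 3*x^2*y^4 - 15*x^2*y^2*z^2 - x^2*z^4 - y^4*z^2 - y^2*z^4 - 3*x*y^3*z + 6*x*y*z^3 + 6*x^4 + 15*x^2*y^2 + 6*x^2*z^2 + y^4 + 5*y^2*z^2 - 7*x*y*z - 9*x^2 - 4*y^2 - z^2 + 2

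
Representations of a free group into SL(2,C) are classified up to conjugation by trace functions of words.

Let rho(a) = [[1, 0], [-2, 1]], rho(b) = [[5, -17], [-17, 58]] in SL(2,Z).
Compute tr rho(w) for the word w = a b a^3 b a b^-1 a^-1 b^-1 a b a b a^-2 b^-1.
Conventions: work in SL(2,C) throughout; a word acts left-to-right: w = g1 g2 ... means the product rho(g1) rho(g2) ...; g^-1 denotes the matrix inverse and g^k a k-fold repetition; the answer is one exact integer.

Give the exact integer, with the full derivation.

-4151485574333

rho(a) = [[1, 0], [-2, 1]]
... * rho(b) = [[5, -17], [-17, 58]]  ->  [[5, -17], [-27, 92]]
... * rho(a) = [[1, 0], [-2, 1]]  ->  [[39, -17], [-211, 92]]
... * rho(a) = [[1, 0], [-2, 1]]  ->  [[73, -17], [-395, 92]]
... * rho(a) = [[1, 0], [-2, 1]]  ->  [[107, -17], [-579, 92]]
... * rho(b) = [[5, -17], [-17, 58]]  ->  [[824, -2805], [-4459, 15179]]
... * rho(a) = [[1, 0], [-2, 1]]  ->  [[6434, -2805], [-34817, 15179]]
... * rho(b^-1) = [[58, 17], [17, 5]]  ->  [[325487, 95353], [-1761343, -515994]]
... * rho(a^-1) = [[1, 0], [2, 1]]  ->  [[516193, 95353], [-2793331, -515994]]
... * rho(b^-1) = [[58, 17], [17, 5]]  ->  [[31560195, 9252046], [-170785096, -50066597]]
... * rho(a) = [[1, 0], [-2, 1]]  ->  [[13056103, 9252046], [-70651902, -50066597]]
... * rho(b) = [[5, -17], [-17, 58]]  ->  [[-92004267, 314664917], [497872639, -1702780292]]
... * rho(a) = [[1, 0], [-2, 1]]  ->  [[-721334101, 314664917], [3903433223, -1702780292]]
... * rho(b) = [[5, -17], [-17, 58]]  ->  [[-8955974094, 30513244903], [48464431079, -165119621727]]
... * rho(a^-1) = [[1, 0], [2, 1]]  ->  [[52070515712, 30513244903], [-281774812375, -165119621727]]
... * rho(a^-1) = [[1, 0], [2, 1]]  ->  [[113097005518, 30513244903], [-612014055829, -165119621727]]
... * rho(b^-1) = [[58, 17], [17, 5]]  ->  [[7078351483395, 2075215318321], [-38303848807441, -11229837057728]]
tr = 7078351483395 + -11229837057728 = -4151485574333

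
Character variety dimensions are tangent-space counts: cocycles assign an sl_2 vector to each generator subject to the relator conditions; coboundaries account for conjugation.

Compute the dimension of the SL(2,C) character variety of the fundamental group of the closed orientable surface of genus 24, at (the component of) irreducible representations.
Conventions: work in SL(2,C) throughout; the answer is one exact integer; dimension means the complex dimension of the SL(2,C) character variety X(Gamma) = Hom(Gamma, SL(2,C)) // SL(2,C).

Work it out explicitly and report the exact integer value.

138

Gamma = pi_1(Sigma_24) = < a_1, b_1, ..., a_24, b_24 | prod [a_i, b_i] > has 2g = 48 generators and 1 relator.
Unconstrained cocycle data is one sl_2 vector per generator (144 dimensions), cut by the relator condition d_2(z) = 0.
H^2 = coker(d_2) is dual to H^0 = 0 at irreducible rho (Poincare duality), so d_2 is onto: dim Z^1 = 141.
As always at irreducible rho, dim B^1 = 3.
dim H^1 = 141 - 3 = 138 = dim X.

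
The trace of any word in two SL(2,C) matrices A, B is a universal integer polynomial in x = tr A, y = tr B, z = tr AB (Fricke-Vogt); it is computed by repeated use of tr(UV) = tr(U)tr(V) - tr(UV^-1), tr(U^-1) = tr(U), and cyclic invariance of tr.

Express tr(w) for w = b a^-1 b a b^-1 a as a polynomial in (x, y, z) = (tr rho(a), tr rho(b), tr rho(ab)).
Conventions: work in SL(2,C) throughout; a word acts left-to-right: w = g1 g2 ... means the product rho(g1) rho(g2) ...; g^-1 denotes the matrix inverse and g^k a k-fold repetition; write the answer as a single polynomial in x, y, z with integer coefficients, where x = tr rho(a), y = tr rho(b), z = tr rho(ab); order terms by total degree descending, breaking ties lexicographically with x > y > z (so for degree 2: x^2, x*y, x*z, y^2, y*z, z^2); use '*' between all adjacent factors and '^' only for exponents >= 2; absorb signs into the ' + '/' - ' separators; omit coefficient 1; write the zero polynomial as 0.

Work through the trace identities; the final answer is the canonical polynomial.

so tr(b^2 a) = tr(b) * tr(a b) - tr(a)   [square of b] = y*z - x
so tr(b^2) = tr(b) * tr(b) - tr(1)   [square of b] = y^2 - 2
so tr(a b^2 a) = tr(a) * tr(b^2 a) - tr(b^2)   [square of a] = x*y*z - x^2 - y^2 + 2
tr(a b a b) = tr(a b) * tr(a b) - tr(1)   [split at a repeated a] = z^2 - 2
tr(a b a) = tr(a) * tr(b a) - tr(b)   [square of a] = x*z - y
so tr(a b^2 a b) = tr(b) * tr(a b a b) - tr(a b a)   [square of b] = y*z^2 - x*z - y
tr(b a b^-1 a b) = tr(a b^2 a) * tr(b) - tr(a b^2 a b)   [inverse elimination on b] = x*y^2*z - x^2*y - y^3 - y*z^2 + x*z + 3*y
so tr(a b a b a) = tr(a) * tr(b a b a) - tr(b a b)   [square of a] = x*z^2 - y*z - x
so tr(a b a b a b) = tr(a b a b) * tr(a b) - tr(b a)   [split at a repeated a] = z^3 - 3*z
reduce: tr(b a b^-1 a b a) = tr(a b a b a) * tr(b) - tr(a b a b a b)   [inverse elimination on b] = x*y*z^2 - y^2*z - z^3 - x*y + 3*z
tr(b a^-1 b a b^-1 a) = tr(b a b^-1 a b) * tr(a) - tr(b a b^-1 a b a)   [inverse elimination on a] = x^2*y^2*z - x^3*y - x*y^3 - 2*x*y*z^2 + x^2*z + y^2*z + z^3 + 4*x*y - 3*z

x^2*y^2*z - x^3*y - x*y^3 - 2*x*y*z^2 + x^2*z + y^2*z + z^3 + 4*x*y - 3*z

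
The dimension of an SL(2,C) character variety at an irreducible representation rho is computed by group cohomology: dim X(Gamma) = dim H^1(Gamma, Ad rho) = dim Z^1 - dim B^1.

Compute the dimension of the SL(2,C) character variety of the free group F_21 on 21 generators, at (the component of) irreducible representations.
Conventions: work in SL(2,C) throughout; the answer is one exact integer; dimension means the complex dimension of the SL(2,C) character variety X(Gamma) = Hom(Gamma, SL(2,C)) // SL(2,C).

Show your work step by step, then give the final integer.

60

Gamma = F_21 has 21 generators and no relators.
A cocycle picks one sl_2 vector per generator freely, giving dim Z^1 = 3*21 = 63.
Irreducibility makes the coboundary map sl_2 -> Z^1 injective (trivial centralizer), so dim B^1 = 3.
Therefore dim X = 63 - 3 = 60.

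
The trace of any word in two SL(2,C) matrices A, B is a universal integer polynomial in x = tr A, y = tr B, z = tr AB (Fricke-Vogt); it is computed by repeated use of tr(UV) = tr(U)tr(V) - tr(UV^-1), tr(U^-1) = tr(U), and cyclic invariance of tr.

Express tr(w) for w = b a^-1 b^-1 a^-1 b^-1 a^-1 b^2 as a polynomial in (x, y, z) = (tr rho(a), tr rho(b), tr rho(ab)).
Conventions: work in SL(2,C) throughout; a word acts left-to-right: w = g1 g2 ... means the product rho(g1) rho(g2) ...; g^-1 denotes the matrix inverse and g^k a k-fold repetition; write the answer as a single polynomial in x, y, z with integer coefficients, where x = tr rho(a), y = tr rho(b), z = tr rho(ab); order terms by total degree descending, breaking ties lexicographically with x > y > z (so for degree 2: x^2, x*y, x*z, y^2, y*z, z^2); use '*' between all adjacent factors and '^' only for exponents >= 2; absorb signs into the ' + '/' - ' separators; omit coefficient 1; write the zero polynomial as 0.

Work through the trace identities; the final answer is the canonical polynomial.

trace(b^2) = trace(b)*trace(b) - trace(1)  (reduce the b square) = y^2 - 2
trace(b^2 a) = trace(b)*trace(a b) - trace(a)  (reduce the b square) = y*z - x
trace(a^-1 b^2) = trace(b^2)*trace(a) - trace(b^2 a)  (eliminate a^-1) = x*y^2 - y*z - x
trace(a^-1 b^2 a^-1) = trace(a^-1 b^2)*trace(a) - trace(a^-1 b^2 a)  (eliminate a^-1) = x^2*y^2 - x*y*z - x^2 - y^2 + 2
trace(b^3) = trace(b)*trace(b^2) - trace(b)  (reduce the b square) = y^3 - 3*y
trace(b^3 a) = trace(b)*trace(a b^2) - trace(a b)  (reduce the b square) = y^2*z - x*y - z
trace(b^2 a^-1 b) = trace(b^3)*trace(a) - trace(b^3 a)  (eliminate a^-1) = x*y^3 - y^2*z - 2*x*y + z
trace(a b a b) = trace(b a)*trace(b a) - trace(1)  (split on b) = z^2 - 2
trace(a b a) = trace(a)*trace(b a) - trace(b)  (reduce the a square) = x*z - y
trace(b a b^2 a) = trace(b)*trace(a b a b) - trace(a b a)  (reduce the b square) = y*z^2 - x*z - y
trace(b^2 a^-1 b a) = trace(b a b^2)*trace(a) - trace(b a b^2 a)  (eliminate a^-1) = x*y^2*z - x^2*y - y*z^2 + y
trace(a^-1 b^2 a^-1 b) = trace(b^2 a^-1 b)*trace(a) - trace(b^2 a^-1 b a)  (eliminate a^-1) = x^2*y^3 - 2*x*y^2*z - x^2*y + y*z^2 + x*z - y
trace(b^2 a^-1 b^-1 a^-1) = trace(a^-1 b^2 a^-1)*trace(b) - trace(a^-1 b^2 a^-1 b)  (eliminate b^-1) = x*y^2*z - y^3 - y*z^2 - x*z + 3*y
trace(a^2) = trace(a)*trace(a) - trace(1)  (reduce the a square) = x^2 - 2
trace(a^2 b^2) = trace(b)*trace(a^2 b) - trace(a^2)  (reduce the b square) = x*y*z - x^2 - y^2 + 2
trace(a b^3 a) = trace(b)*trace(a^2 b^2) - trace(a^2 b)  (reduce the b square) = x*y^2*z - x^2*y - y^3 - x*z + 3*y
trace(a b^3 a b) = trace(b)*trace(b a b a b) - trace(b a b a)  (reduce the b square) = y^2*z^2 - x*y*z - y^2 - z^2 + 2
trace(b^-1 a b^3 a) = trace(a b^3 a)*trace(b) - trace(a b^3 a b)  (eliminate b^-1) = x*y^3*z - x^2*y^2 - y^4 - y^2*z^2 + 4*y^2 + z^2 - 2
trace(b^-1 a b^3 a^-1) = trace(b^-1 a b^3)*trace(a) - trace(b^-1 a b^3 a)  (eliminate a^-1) = -x*y^3*z + x^2*y^2 + y^4 + y^2*z^2 + x*y*z - x^2 - 4*y^2 - z^2 + 2
trace(b^-1 a b^3 a^-1 b^-1) = trace(b^-1 a b^3 a^-1)*trace(b) - trace(b^-1 a b^3 a^-1 b)  (eliminate b^-1) = -x*y^4*z + x^2*y^3 + y^5 + y^3*z^2 + x*y^2*z - x^2*y - 5*y^3 - y*z^2 + 5*y
trace(b a^2 b^3) = trace(b)*trace(b a^2 b^2) - trace(b a^2 b)  (reduce the b square) = x*y^3*z - x^2*y^2 - y^4 - 2*x*y*z + x^2 + 4*y^2 - 2
trace(a b a^2 b) = trace(a)*trace(b a b a) - trace(b a b)  (reduce the a square) = x*z^2 - y*z - x
trace(a b a^2) = trace(a)*trace(b a^2) - trace(b a)  (reduce the a square) = x^2*z - x*y - z
trace(a b a^2 b^2) = trace(b)*trace(a b a^2 b) - trace(a b a^2)  (reduce the b square) = x*y*z^2 - x^2*z - y^2*z + z
trace(b a^2 b^3 a) = trace(b)*trace(a b a^2 b^2) - trace(a b a^2 b)  (reduce the b square) = x*y^2*z^2 - x^2*y*z - y^3*z - x*z^2 + 2*y*z + x
trace(a b^3 a^-1 b a) = trace(b a^2 b^3)*trace(a) - trace(b a^2 b^3 a)  (eliminate a^-1) = x^2*y^3*z - x^3*y^2 - x*y^4 - x*y^2*z^2 - x^2*y*z + y^3*z + x^3 + 4*x*y^2 + x*z^2 - 2*y*z - 3*x
trace(b a b a b^3) = trace(b)*trace(b a b a b^2) - trace(b a b a b)  (reduce the b square) = y^3*z^2 - x*y^2*z - y^3 - 2*y*z^2 + x*z + 3*y
trace(a b a b a b) = trace(a b a b)*trace(a b) - trace(b a)  (split on a) = z^3 - 3*z
trace(b a b a b a b) = trace(b)*trace(a b a b a b) - trace(a b a b a)  (reduce the b square) = y*z^3 - x*z^2 - 2*y*z + x
trace(b a b a b^3 a) = trace(b)*trace(b a b a b a b) - trace(b a b a b a)  (reduce the b square) = y^2*z^3 - x*y*z^2 - 2*y^2*z - z^3 + x*y + 3*z
trace(a b^3 a^-1 b a b) = trace(b a b a b^3)*trace(a) - trace(b a b a b^3 a)  (eliminate a^-1) = x*y^3*z^2 - x^2*y^2*z - y^2*z^3 - x*y^3 - x*y*z^2 + x^2*z + 2*y^2*z + z^3 + 2*x*y - 3*z
trace(a b^-1 a b^3 a^-1 b) = trace(a b^3 a^-1 b a)*trace(b) - trace(a b^3 a^-1 b a b)  (eliminate b^-1) = x^2*y^4*z - x^3*y^3 - x*y^5 - 2*x*y^3*z^2 + y^4*z + y^2*z^3 + x^3*y + 5*x*y^3 + 2*x*y*z^2 - x^2*z - 4*y^2*z - z^3 - 5*x*y + 3*z
trace(b^-1 a b^3 a^-1 b^-1 a) = trace(a b^-1 a b^3 a^-1)*trace(b) - trace(a b^-1 a b^3 a^-1 b)  (eliminate b^-1) = -x^2*y^4*z + x^3*y^3 + x*y^5 + 2*x*y^3*z^2 - y^4*z - y^2*z^3 - x^3*y - 5*x*y^3 - 2*x*y*z^2 + x^2*z + 5*y^2*z + z^3 + 4*x*y - 3*z
trace(b^3 a^-1 b^-1 a^-1 b^-1 a) = trace(b^-1 a b^3 a^-1 b^-1)*trace(a) - trace(b^-1 a b^3 a^-1 b^-1 a)  (eliminate a^-1) = -x*y^3*z^2 + x^2*y^2*z + y^4*z + y^2*z^3 + x*y*z^2 - x^2*z - 5*y^2*z - z^3 + x*y + 3*z
trace(b a^-1 b^-1 a^-1 b^-1 a^-1 b^2) = trace(b^3 a^-1 b^-1 a^-1 b^-1)*trace(a) - trace(b^3 a^-1 b^-1 a^-1 b^-1 a)  (eliminate a^-1) = x*y^3*z^2 - y^4*z - y^2*z^3 - x*y^3 - 2*x*y*z^2 + 5*y^2*z + z^3 + 2*x*y - 3*z

x*y^3*z^2 - y^4*z - y^2*z^3 - x*y^3 - 2*x*y*z^2 + 5*y^2*z + z^3 + 2*x*y - 3*z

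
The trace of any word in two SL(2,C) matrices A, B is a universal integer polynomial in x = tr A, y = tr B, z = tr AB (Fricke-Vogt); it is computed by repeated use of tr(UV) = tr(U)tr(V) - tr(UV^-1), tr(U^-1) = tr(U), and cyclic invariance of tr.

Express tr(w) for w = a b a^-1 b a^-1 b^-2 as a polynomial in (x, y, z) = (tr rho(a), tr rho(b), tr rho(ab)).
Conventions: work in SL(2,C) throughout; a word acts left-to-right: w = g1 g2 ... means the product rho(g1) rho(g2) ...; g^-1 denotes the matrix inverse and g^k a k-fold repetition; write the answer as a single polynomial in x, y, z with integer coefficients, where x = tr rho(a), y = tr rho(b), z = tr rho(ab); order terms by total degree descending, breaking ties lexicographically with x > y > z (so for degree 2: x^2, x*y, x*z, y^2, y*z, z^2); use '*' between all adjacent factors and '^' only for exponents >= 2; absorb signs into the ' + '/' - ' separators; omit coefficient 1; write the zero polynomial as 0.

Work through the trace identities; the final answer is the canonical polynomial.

and tr(b^2 a) = tr(b)*tr(a b) - tr(a)  (reduce the b square) = y*z - x
next, tr(b^2) = tr(b)*tr(b) - tr(1)  (reduce the b square) = y^2 - 2
and tr(a b^2 a) = tr(a)*tr(b^2 a) - tr(b^2)  (reduce the a square) = x*y*z - x^2 - y^2 + 2
next, tr(a b a b) = tr(a b)*tr(a b) - tr(1)  (split on a) = z^2 - 2
tr(a b a) = tr(a)*tr(b a) - tr(b)  (reduce the a square) = x*z - y
and tr(a b^2 a b) = tr(b)*tr(a b a b) - tr(a b a)  (reduce the b square) = y*z^2 - x*z - y
tr(b^-1 a b^2 a) = tr(a b^2 a)*tr(b) - tr(a b^2 a b)  (eliminate b^-1) = x*y^2*z - x^2*y - y^3 - y*z^2 + x*z + 3*y
tr(b^-1 a b^2 a^-1) = tr(b^-1 a b^2)*tr(a) - tr(b^-1 a b^2 a)  (eliminate a^-1) = -x*y^2*z + x^2*y + y^3 + y*z^2 - 3*y
and tr(b a^-1 b^-2 a b) = tr(b^-1 a b^2 a^-1)*tr(b) - tr(b^-1 a b^2 a^-1 b)  (eliminate b^-1) = -x*y^3*z + x^2*y^2 + y^4 + y^2*z^2 - 4*y^2 + 2
next, tr(b^-1 a b a) = tr(a b a)*tr(b) - tr(a b a b)  (eliminate b^-1) = x*y*z - y^2 - z^2 + 2
tr(a b a b a) = tr(a)*tr(b a b a) - tr(b a b)  (reduce the a square) = x*z^2 - y*z - x
tr(a b a b a b) = tr(a b)*tr(a b a b) - tr(a^-1 b^-1)  (split on a) = z^3 - 3*z
tr(b^-1 a b a b a) = tr(a b a b a)*tr(b) - tr(a b a b a b)  (eliminate b^-1) = x*y*z^2 - y^2*z - z^3 - x*y + 3*z
tr(b^-2 a b a b a) = tr(b^-1 a b a b a)*tr(b) - tr(b^-1 a b a b a b)  (eliminate b^-1) = x*y^2*z^2 - y^3*z - y*z^3 - x*y^2 - x*z^2 + 4*y*z + x
next, tr(b a^-1 b^-2 a b a) = tr(b^-2 a b a b)*tr(a) - tr(b^-2 a b a b a)  (eliminate a^-1) = -x*y^2*z^2 + x^2*y*z + y^3*z + y*z^3 - 4*y*z + x
and tr(a b a^-1 b a^-1 b^-2) = tr(b a^-1 b^-2 a b)*tr(a) - tr(b a^-1 b^-2 a b a)  (eliminate a^-1) = -x^2*y^3*z + x^3*y^2 + x*y^4 + 2*x*y^2*z^2 - x^2*y*z - y^3*z - y*z^3 - 4*x*y^2 + 4*y*z + x

-x^2*y^3*z + x^3*y^2 + x*y^4 + 2*x*y^2*z^2 - x^2*y*z - y^3*z - y*z^3 - 4*x*y^2 + 4*y*z + x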